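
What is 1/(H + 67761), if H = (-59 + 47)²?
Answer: 1/67905 ≈ 1.4726e-5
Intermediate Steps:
H = 144 (H = (-12)² = 144)
1/(H + 67761) = 1/(144 + 67761) = 1/67905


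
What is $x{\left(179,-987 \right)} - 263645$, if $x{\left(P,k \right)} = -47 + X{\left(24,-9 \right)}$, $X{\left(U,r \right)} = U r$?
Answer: $-263908$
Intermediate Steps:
$x{\left(P,k \right)} = -263$ ($x{\left(P,k \right)} = -47 + 24 \left(-9\right) = -47 - 216 = -263$)
$x{\left(179,-987 \right)} - 263645 = -263 - 263645 = -263908$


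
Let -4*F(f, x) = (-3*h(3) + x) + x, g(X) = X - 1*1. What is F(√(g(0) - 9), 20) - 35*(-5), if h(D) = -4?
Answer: 162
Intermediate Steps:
g(X) = -1 + X (g(X) = X - 1 = -1 + X)
F(f, x) = -3 - x/2 (F(f, x) = -((-3*(-4) + x) + x)/4 = -((12 + x) + x)/4 = -(12 + 2*x)/4 = -3 - x/2)
F(√(g(0) - 9), 20) - 35*(-5) = (-3 - ½*20) - 35*(-5) = (-3 - 10) - 1*(-175) = -13 + 175 = 162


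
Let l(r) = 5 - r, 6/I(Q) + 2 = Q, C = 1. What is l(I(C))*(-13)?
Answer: -143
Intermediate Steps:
I(Q) = 6/(-2 + Q)
l(I(C))*(-13) = (5 - 6/(-2 + 1))*(-13) = (5 - 6/(-1))*(-13) = (5 - 6*(-1))*(-13) = (5 - 1*(-6))*(-13) = (5 + 6)*(-13) = 11*(-13) = -143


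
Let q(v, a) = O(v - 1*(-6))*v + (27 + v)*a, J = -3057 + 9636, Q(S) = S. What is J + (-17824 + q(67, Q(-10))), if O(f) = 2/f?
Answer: -889371/73 ≈ -12183.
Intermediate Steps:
J = 6579
q(v, a) = a*(27 + v) + 2*v/(6 + v) (q(v, a) = (2/(v - 1*(-6)))*v + (27 + v)*a = (2/(v + 6))*v + a*(27 + v) = (2/(6 + v))*v + a*(27 + v) = 2*v/(6 + v) + a*(27 + v) = a*(27 + v) + 2*v/(6 + v))
J + (-17824 + q(67, Q(-10))) = 6579 + (-17824 + (2*67 - 10*(6 + 67)*(27 + 67))/(6 + 67)) = 6579 + (-17824 + (134 - 10*73*94)/73) = 6579 + (-17824 + (134 - 68620)/73) = 6579 + (-17824 + (1/73)*(-68486)) = 6579 + (-17824 - 68486/73) = 6579 - 1369638/73 = -889371/73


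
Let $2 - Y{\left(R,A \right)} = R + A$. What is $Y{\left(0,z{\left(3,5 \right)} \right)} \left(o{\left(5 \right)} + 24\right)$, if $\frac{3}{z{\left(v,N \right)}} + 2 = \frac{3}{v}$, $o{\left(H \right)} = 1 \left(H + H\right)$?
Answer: $170$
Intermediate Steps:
$o{\left(H \right)} = 2 H$ ($o{\left(H \right)} = 1 \cdot 2 H = 2 H$)
$z{\left(v,N \right)} = \frac{3}{-2 + \frac{3}{v}}$
$Y{\left(R,A \right)} = 2 - A - R$ ($Y{\left(R,A \right)} = 2 - \left(R + A\right) = 2 - \left(A + R\right) = 2 - A - R$)
$Y{\left(0,z{\left(3,5 \right)} \right)} \left(o{\left(5 \right)} + 24\right) = \left(2 - \left(-3\right) 3 \frac{1}{-3 + 2 \cdot 3} - 0\right) \left(2 \cdot 5 + 24\right) = \left(2 - \left(-3\right) 3 \frac{1}{-3 + 6} + 0\right) \left(10 + 24\right) = \left(2 - \left(-3\right) 3 \cdot \frac{1}{3} + 0\right) 34 = \left(2 - -3 + 0\right) 34 = \left(2 + 3 + 0\right) 34 = 5 \cdot 34 = 170$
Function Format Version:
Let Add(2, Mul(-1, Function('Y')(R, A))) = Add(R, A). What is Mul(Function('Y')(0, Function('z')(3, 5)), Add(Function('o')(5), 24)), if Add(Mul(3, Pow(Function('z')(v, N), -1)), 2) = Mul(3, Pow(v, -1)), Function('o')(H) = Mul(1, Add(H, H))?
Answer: 170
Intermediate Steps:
Function('o')(H) = Mul(2, H) (Function('o')(H) = Mul(1, Mul(2, H)) = Mul(2, H))
Function('z')(v, N) = Mul(3, Pow(Add(-2, Mul(3, Pow(v, -1))), -1))
Function('Y')(R, A) = Add(2, Mul(-1, A), Mul(-1, R)) (Function('Y')(R, A) = Add(2, Mul(-1, Add(R, A))) = Add(2, Mul(-1, Add(A, R))) = Add(2, Add(Mul(-1, A), Mul(-1, R))) = Add(2, Mul(-1, A), Mul(-1, R)))
Mul(Function('Y')(0, Function('z')(3, 5)), Add(Function('o')(5), 24)) = Mul(Add(2, Mul(-1, Mul(-3, 3, Pow(Add(-3, Mul(2, 3)), -1))), Mul(-1, 0)), Add(Mul(2, 5), 24)) = Mul(Add(2, Mul(-1, Mul(-3, 3, Pow(Add(-3, 6), -1))), 0), Add(10, 24)) = Mul(Add(2, Mul(-1, Mul(-3, 3, Pow(3, -1))), 0), 34) = Mul(Add(2, Mul(-1, Mul(-3, 3, Rational(1, 3))), 0), 34) = Mul(Add(2, Mul(-1, -3), 0), 34) = Mul(Add(2, 3, 0), 34) = Mul(5, 34) = 170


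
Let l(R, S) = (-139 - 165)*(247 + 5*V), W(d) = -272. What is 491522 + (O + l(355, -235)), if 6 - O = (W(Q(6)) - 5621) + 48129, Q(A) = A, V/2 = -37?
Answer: 486684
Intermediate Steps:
V = -74 (V = 2*(-37) = -74)
l(R, S) = 37392 (l(R, S) = (-139 - 165)*(247 + 5*(-74)) = -304*(247 - 370) = -304*(-123) = 37392)
O = -42230 (O = 6 - ((-272 - 5621) + 48129) = 6 - (-5893 + 48129) = 6 - 1*42236 = 6 - 42236 = -42230)
491522 + (O + l(355, -235)) = 491522 + (-42230 + 37392) = 491522 - 4838 = 486684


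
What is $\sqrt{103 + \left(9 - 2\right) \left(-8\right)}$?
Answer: $\sqrt{47} \approx 6.8557$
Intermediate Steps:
$\sqrt{103 + \left(9 - 2\right) \left(-8\right)} = \sqrt{103 + 7 \left(-8\right)} = \sqrt{103 - 56} = \sqrt{47}$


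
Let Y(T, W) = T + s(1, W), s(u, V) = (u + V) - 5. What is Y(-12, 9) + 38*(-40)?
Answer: -1527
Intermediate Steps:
s(u, V) = -5 + V + u (s(u, V) = (V + u) - 5 = -5 + V + u)
Y(T, W) = -4 + T + W (Y(T, W) = T + (-5 + W + 1) = T + (-4 + W) = -4 + T + W)
Y(-12, 9) + 38*(-40) = (-4 - 12 + 9) + 38*(-40) = -7 - 1520 = -1527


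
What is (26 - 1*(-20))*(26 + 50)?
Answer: 3496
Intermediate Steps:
(26 - 1*(-20))*(26 + 50) = (26 + 20)*76 = 46*76 = 3496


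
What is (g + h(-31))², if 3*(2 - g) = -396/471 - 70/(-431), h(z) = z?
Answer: 34118764630129/41209406001 ≈ 827.94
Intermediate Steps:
g = 451904/203001 (g = 2 - (-396/471 - 70/(-431))/3 = 2 - (-396*1/471 - 70*(-1/431))/3 = 2 - (-132/157 + 70/431)/3 = 2 - ⅓*(-45902/67667) = 2 + 45902/203001 = 451904/203001 ≈ 2.2261)
(g + h(-31))² = (451904/203001 - 31)² = (-5841127/203001)² = 34118764630129/41209406001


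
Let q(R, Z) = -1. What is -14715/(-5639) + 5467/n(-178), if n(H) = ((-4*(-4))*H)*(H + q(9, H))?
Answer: 7532417693/2874717088 ≈ 2.6202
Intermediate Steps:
n(H) = 16*H*(-1 + H) (n(H) = ((-4*(-4))*H)*(H - 1) = (16*H)*(-1 + H) = 16*H*(-1 + H))
-14715/(-5639) + 5467/n(-178) = -14715/(-5639) + 5467/((16*(-178)*(-1 - 178))) = -14715*(-1/5639) + 5467/((16*(-178)*(-179))) = 14715/5639 + 5467/509792 = 7532417693/2874717088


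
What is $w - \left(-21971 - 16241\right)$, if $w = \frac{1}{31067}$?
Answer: $\frac{1187132205}{31067} \approx 38212.0$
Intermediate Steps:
$w = \frac{1}{31067} \approx 3.2188 \cdot 10^{-5}$
$w - \left(-21971 - 16241\right) = \frac{1}{31067} - \left(-21971 - 16241\right) = \frac{1}{31067} - -38212 = \frac{1}{31067} + 38212 = \frac{1187132205}{31067}$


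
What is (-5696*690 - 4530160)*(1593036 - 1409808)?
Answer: -1550182171200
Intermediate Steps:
(-5696*690 - 4530160)*(1593036 - 1409808) = (-3930240 - 4530160)*183228 = -8460400*183228 = -1550182171200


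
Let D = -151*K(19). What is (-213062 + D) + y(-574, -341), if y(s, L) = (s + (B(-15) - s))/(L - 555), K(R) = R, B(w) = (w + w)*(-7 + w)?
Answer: -48368709/224 ≈ -2.1593e+5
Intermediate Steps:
B(w) = 2*w*(-7 + w) (B(w) = (2*w)*(-7 + w) = 2*w*(-7 + w))
D = -2869 (D = -151*19 = -2869)
y(s, L) = 660/(-555 + L) (y(s, L) = (s + (2*(-15)*(-7 - 15) - s))/(L - 555) = (s + (2*(-15)*(-22) - s))/(-555 + L) = (s + (660 - s))/(-555 + L) = 660/(-555 + L))
(-213062 + D) + y(-574, -341) = (-213062 - 2869) + 660/(-555 - 341) = -215931 + 660/(-896) = -215931 + 660*(-1/896) = -215931 - 165/224 = -48368709/224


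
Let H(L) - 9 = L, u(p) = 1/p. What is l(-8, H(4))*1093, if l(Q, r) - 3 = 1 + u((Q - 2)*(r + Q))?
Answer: 217507/50 ≈ 4350.1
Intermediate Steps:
H(L) = 9 + L
l(Q, r) = 4 + 1/((-2 + Q)*(Q + r)) (l(Q, r) = 3 + (1 + 1/((Q - 2)*(r + Q))) = 3 + (1 + 1/((-2 + Q)*(Q + r))) = 4 + 1/((-2 + Q)*(Q + r)))
l(-8, H(4))*1093 = (4 + 1/((-8)² - 2*(-8) - 2*(9 + 4) - 8*(9 + 4)))*1093 = (4 + 1/(64 + 16 - 2*13 - 8*13))*1093 = (4 + 1/(64 + 16 - 26 - 104))*1093 = (4 + 1/(-50))*1093 = (4 - 1/50)*1093 = (199/50)*1093 = 217507/50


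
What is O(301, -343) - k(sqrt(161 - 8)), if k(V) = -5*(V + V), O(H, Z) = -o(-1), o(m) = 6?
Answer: -6 + 30*sqrt(17) ≈ 117.69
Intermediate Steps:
O(H, Z) = -6 (O(H, Z) = -1*6 = -6)
k(V) = -10*V
O(301, -343) - k(sqrt(161 - 8)) = -6 - (-10)*sqrt(161 - 8) = -6 - (-10)*sqrt(153) = -6 - (-10)*3*sqrt(17) = -6 - (-30)*sqrt(17) = -6 + 30*sqrt(17)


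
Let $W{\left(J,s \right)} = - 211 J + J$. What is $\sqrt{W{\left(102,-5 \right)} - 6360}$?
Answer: $2 i \sqrt{6945} \approx 166.67 i$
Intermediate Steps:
$W{\left(J,s \right)} = - 210 J$
$\sqrt{W{\left(102,-5 \right)} - 6360} = \sqrt{\left(-210\right) 102 - 6360} = \sqrt{-21420 - 6360} = \sqrt{-27780} = 2 i \sqrt{6945}$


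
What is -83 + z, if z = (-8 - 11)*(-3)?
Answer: -26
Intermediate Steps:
z = 57 (z = -19*(-3) = 57)
-83 + z = -83 + 57 = -26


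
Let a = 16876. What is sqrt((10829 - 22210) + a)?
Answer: sqrt(5495) ≈ 74.128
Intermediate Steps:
sqrt((10829 - 22210) + a) = sqrt((10829 - 22210) + 16876) = sqrt(-11381 + 16876) = sqrt(5495)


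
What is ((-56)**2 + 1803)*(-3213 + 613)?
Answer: -12841400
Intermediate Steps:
((-56)**2 + 1803)*(-3213 + 613) = (3136 + 1803)*(-2600) = 4939*(-2600) = -12841400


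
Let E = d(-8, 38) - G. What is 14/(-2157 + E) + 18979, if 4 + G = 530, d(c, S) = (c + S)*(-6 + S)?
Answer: 32700803/1723 ≈ 18979.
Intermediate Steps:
d(c, S) = (-6 + S)*(S + c) (d(c, S) = (S + c)*(-6 + S) = (-6 + S)*(S + c))
G = 526 (G = -4 + 530 = 526)
E = 434 (E = (38² - 6*38 - 6*(-8) + 38*(-8)) - 1*526 = (1444 - 228 + 48 - 304) - 526 = 960 - 526 = 434)
14/(-2157 + E) + 18979 = 14/(-2157 + 434) + 18979 = 14/(-1723) + 18979 = 14*(-1/1723) + 18979 = -14/1723 + 18979 = 32700803/1723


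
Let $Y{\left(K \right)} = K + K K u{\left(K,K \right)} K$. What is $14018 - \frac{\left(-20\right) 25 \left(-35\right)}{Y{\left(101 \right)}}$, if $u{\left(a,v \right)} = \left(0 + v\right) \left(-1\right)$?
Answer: $\frac{14587173029}{1040603} \approx 14018.0$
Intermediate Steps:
$u{\left(a,v \right)} = - v$ ($u{\left(a,v \right)} = v \left(-1\right) = - v$)
$Y{\left(K \right)} = K - K^{4}$ ($Y{\left(K \right)} = K + K K \left(- K\right) K = K + K - K^{2} K = K + K \left(- K^{3}\right) = K - K^{4}$)
$14018 - \frac{\left(-20\right) 25 \left(-35\right)}{Y{\left(101 \right)}} = 14018 - \frac{\left(-20\right) 25 \left(-35\right)}{101 - 101^{4}} = 14018 - \frac{\left(-500\right) \left(-35\right)}{101 - 104060401} = 14018 - \frac{17500}{101 - 104060401} = 14018 - \frac{17500}{-104060300} = 14018 - 17500 \left(- \frac{1}{104060300}\right) = 14018 - - \frac{175}{1040603} = 14018 + \frac{175}{1040603} = \frac{14587173029}{1040603}$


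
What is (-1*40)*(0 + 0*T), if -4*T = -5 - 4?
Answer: 0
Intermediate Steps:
T = 9/4 (T = -(-5 - 4)/4 = -¼*(-9) = 9/4 ≈ 2.2500)
(-1*40)*(0 + 0*T) = (-1*40)*(0 + 0*(9/4)) = -40*(0 + 0) = -40*0 = 0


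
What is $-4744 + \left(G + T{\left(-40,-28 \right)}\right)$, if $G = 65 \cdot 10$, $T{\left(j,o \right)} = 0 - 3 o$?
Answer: $-4010$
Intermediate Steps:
$T{\left(j,o \right)} = - 3 o$
$G = 650$
$-4744 + \left(G + T{\left(-40,-28 \right)}\right) = -4744 + \left(650 - -84\right) = -4744 + \left(650 + 84\right) = -4744 + 734 = -4010$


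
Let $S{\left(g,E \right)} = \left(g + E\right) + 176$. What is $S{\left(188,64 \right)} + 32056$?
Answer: $32484$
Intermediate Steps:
$S{\left(g,E \right)} = 176 + E + g$ ($S{\left(g,E \right)} = \left(E + g\right) + 176 = 176 + E + g$)
$S{\left(188,64 \right)} + 32056 = \left(176 + 64 + 188\right) + 32056 = 428 + 32056 = 32484$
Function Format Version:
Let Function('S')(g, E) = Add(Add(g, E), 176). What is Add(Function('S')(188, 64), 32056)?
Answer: 32484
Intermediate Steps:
Function('S')(g, E) = Add(176, E, g) (Function('S')(g, E) = Add(Add(E, g), 176) = Add(176, E, g))
Add(Function('S')(188, 64), 32056) = Add(Add(176, 64, 188), 32056) = Add(428, 32056) = 32484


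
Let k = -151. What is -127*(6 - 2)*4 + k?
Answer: -2183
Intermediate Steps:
-127*(6 - 2)*4 + k = -127*(6 - 2)*4 - 151 = -508*4 - 151 = -127*16 - 151 = -2032 - 151 = -2183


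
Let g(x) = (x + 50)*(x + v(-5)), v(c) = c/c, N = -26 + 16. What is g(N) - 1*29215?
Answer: -29575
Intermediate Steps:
N = -10
v(c) = 1
g(x) = (1 + x)*(50 + x) (g(x) = (x + 50)*(x + 1) = (50 + x)*(1 + x) = (1 + x)*(50 + x))
g(N) - 1*29215 = (50 + (-10)² + 51*(-10)) - 1*29215 = (50 + 100 - 510) - 29215 = -360 - 29215 = -29575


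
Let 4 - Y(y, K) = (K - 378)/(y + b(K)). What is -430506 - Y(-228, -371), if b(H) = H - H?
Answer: -98155531/228 ≈ -4.3051e+5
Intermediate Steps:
b(H) = 0
Y(y, K) = 4 - (-378 + K)/y (Y(y, K) = 4 - (K - 378)/(y + 0) = 4 - (-378 + K)/y)
-430506 - Y(-228, -371) = -430506 - (378 - 1*(-371) + 4*(-228))/(-228) = -430506 - (-1)*(378 + 371 - 912)/228 = -430506 - (-1)*(-163)/228 = -430506 - 1*163/228 = -430506 - 163/228 = -98155531/228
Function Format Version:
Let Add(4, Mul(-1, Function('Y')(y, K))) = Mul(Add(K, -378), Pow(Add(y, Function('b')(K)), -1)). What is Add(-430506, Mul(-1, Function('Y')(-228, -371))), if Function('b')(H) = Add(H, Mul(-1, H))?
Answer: Rational(-98155531, 228) ≈ -4.3051e+5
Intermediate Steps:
Function('b')(H) = 0
Function('Y')(y, K) = Add(4, Mul(-1, Pow(y, -1), Add(-378, K))) (Function('Y')(y, K) = Add(4, Mul(-1, Mul(Add(K, -378), Pow(Add(y, 0), -1)))) = Add(4, Mul(-1, Mul(Add(-378, K), Pow(y, -1)))) = Add(4, Mul(-1, Mul(Pow(y, -1), Add(-378, K)))) = Add(4, Mul(-1, Pow(y, -1), Add(-378, K))))
Add(-430506, Mul(-1, Function('Y')(-228, -371))) = Add(-430506, Mul(-1, Mul(Pow(-228, -1), Add(378, Mul(-1, -371), Mul(4, -228))))) = Add(-430506, Mul(-1, Mul(Rational(-1, 228), Add(378, 371, -912)))) = Add(-430506, Mul(-1, Mul(Rational(-1, 228), -163))) = Add(-430506, Mul(-1, Rational(163, 228))) = Add(-430506, Rational(-163, 228)) = Rational(-98155531, 228)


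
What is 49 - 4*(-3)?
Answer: 61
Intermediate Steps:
49 - 4*(-3) = 49 + 12 = 61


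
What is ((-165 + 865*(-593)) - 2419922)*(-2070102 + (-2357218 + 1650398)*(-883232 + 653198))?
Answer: -476883320592850896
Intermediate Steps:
((-165 + 865*(-593)) - 2419922)*(-2070102 + (-2357218 + 1650398)*(-883232 + 653198)) = ((-165 - 512945) - 2419922)*(-2070102 - 706820*(-230034)) = (-513110 - 2419922)*(-2070102 + 162592631880) = -2933032*162590561778 = -476883320592850896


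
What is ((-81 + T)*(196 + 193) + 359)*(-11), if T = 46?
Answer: 145816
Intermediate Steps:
((-81 + T)*(196 + 193) + 359)*(-11) = ((-81 + 46)*(196 + 193) + 359)*(-11) = (-35*389 + 359)*(-11) = (-13615 + 359)*(-11) = -13256*(-11) = 145816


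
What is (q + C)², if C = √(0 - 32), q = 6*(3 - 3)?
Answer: -32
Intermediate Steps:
q = 0 (q = 6*0 = 0)
C = 4*I*√2 (C = √(-32) = 4*I*√2 ≈ 5.6569*I)
(q + C)² = (0 + 4*I*√2)² = (4*I*√2)² = -32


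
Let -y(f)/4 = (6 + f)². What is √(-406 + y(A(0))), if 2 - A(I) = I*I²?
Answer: I*√662 ≈ 25.729*I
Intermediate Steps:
A(I) = 2 - I³ (A(I) = 2 - I*I² = 2 - I³)
y(f) = -4*(6 + f)²
√(-406 + y(A(0))) = √(-406 - 4*(6 + (2 - 1*0³))²) = √(-406 - 4*(6 + (2 - 1*0))²) = √(-406 - 4*(6 + (2 + 0))²) = √(-406 - 4*(6 + 2)²) = √(-406 - 4*8²) = √(-406 - 4*64) = √(-406 - 256) = √(-662) = I*√662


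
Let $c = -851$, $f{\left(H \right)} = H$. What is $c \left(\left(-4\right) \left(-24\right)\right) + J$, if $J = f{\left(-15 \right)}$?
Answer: $-81711$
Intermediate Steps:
$J = -15$
$c \left(\left(-4\right) \left(-24\right)\right) + J = - 851 \left(\left(-4\right) \left(-24\right)\right) - 15 = \left(-851\right) 96 - 15 = -81696 - 15 = -81711$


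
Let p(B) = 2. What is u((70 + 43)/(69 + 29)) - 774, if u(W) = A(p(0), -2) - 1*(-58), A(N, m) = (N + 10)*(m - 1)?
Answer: -752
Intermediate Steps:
A(N, m) = (-1 + m)*(10 + N) (A(N, m) = (10 + N)*(-1 + m) = (-1 + m)*(10 + N))
u(W) = 22 (u(W) = (-10 - 1*2 + 10*(-2) + 2*(-2)) - 1*(-58) = (-10 - 2 - 20 - 4) + 58 = -36 + 58 = 22)
u((70 + 43)/(69 + 29)) - 774 = 22 - 774 = -752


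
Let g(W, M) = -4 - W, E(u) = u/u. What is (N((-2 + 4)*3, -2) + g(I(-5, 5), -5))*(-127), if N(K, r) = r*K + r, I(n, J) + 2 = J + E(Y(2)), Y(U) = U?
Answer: 2794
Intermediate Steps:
E(u) = 1
I(n, J) = -1 + J (I(n, J) = -2 + (J + 1) = -2 + (1 + J) = -1 + J)
N(K, r) = r + K*r (N(K, r) = K*r + r = r + K*r)
(N((-2 + 4)*3, -2) + g(I(-5, 5), -5))*(-127) = (-2*(1 + (-2 + 4)*3) + (-4 - (-1 + 5)))*(-127) = (-2*(1 + 2*3) + (-4 - 1*4))*(-127) = (-2*(1 + 6) + (-4 - 4))*(-127) = (-2*7 - 8)*(-127) = (-14 - 8)*(-127) = -22*(-127) = 2794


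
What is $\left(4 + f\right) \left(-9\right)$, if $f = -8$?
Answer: $36$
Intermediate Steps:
$\left(4 + f\right) \left(-9\right) = \left(4 - 8\right) \left(-9\right) = \left(-4\right) \left(-9\right) = 36$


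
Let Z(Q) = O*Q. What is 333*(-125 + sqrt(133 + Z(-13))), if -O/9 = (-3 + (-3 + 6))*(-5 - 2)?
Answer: -41625 + 333*sqrt(133) ≈ -37785.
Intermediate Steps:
O = 0 (O = -9*(-3 + (-3 + 6))*(-5 - 2) = -9*(-3 + 3)*(-7) = -0*(-7) = -9*0 = 0)
Z(Q) = 0 (Z(Q) = 0*Q = 0)
333*(-125 + sqrt(133 + Z(-13))) = 333*(-125 + sqrt(133 + 0)) = 333*(-125 + sqrt(133)) = -41625 + 333*sqrt(133)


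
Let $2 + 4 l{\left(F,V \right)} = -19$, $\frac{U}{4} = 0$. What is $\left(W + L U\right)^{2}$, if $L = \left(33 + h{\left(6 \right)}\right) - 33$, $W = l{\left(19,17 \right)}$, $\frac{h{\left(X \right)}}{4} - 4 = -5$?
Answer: $\frac{441}{16} \approx 27.563$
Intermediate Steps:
$U = 0$ ($U = 4 \cdot 0 = 0$)
$l{\left(F,V \right)} = - \frac{21}{4}$ ($l{\left(F,V \right)} = - \frac{1}{2} + \frac{1}{4} \left(-19\right) = - \frac{1}{2} - \frac{19}{4} = - \frac{21}{4}$)
$h{\left(X \right)} = -4$ ($h{\left(X \right)} = 16 + 4 \left(-5\right) = 16 - 20 = -4$)
$W = - \frac{21}{4} \approx -5.25$
$L = -4$ ($L = \left(33 - 4\right) - 33 = 29 - 33 = -4$)
$\left(W + L U\right)^{2} = \left(- \frac{21}{4} - 0\right)^{2} = \left(- \frac{21}{4} + 0\right)^{2} = \left(- \frac{21}{4}\right)^{2} = \frac{441}{16}$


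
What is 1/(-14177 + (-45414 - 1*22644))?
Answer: -1/82235 ≈ -1.2160e-5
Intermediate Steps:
1/(-14177 + (-45414 - 1*22644)) = 1/(-14177 + (-45414 - 22644)) = 1/(-14177 - 68058) = 1/(-82235) = -1/82235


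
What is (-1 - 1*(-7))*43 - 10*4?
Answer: 218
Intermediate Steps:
(-1 - 1*(-7))*43 - 10*4 = (-1 + 7)*43 - 40 = 6*43 - 40 = 258 - 40 = 218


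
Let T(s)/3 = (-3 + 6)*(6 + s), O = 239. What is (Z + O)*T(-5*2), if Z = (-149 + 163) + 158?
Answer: -14796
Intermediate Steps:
Z = 172 (Z = 14 + 158 = 172)
T(s) = 54 + 9*s (T(s) = 3*((-3 + 6)*(6 + s)) = 3*(3*(6 + s)) = 3*(18 + 3*s) = 54 + 9*s)
(Z + O)*T(-5*2) = (172 + 239)*(54 + 9*(-5*2)) = 411*(54 + 9*(-10)) = 411*(54 - 90) = 411*(-36) = -14796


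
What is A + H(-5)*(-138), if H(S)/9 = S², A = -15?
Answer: -31065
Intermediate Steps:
H(S) = 9*S²
A + H(-5)*(-138) = -15 + (9*(-5)²)*(-138) = -15 + (9*25)*(-138) = -15 + 225*(-138) = -15 - 31050 = -31065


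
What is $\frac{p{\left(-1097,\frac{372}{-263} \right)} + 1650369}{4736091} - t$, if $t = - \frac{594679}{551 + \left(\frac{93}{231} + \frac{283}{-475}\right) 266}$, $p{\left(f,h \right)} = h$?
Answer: $\frac{67919886794685900}{57045204150223} \approx 1190.6$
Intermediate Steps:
$t = - \frac{163536725}{137393}$ ($t = - \frac{594679}{551 + \left(93 \cdot \frac{1}{231} + 283 \left(- \frac{1}{475}\right)\right) 266} = - \frac{594679}{551 + \left(\frac{31}{77} - \frac{283}{475}\right) 266} = - \frac{594679}{551 - \frac{14132}{275}} = - \frac{594679}{\frac{137393}{275}} = \left(-594679\right) \frac{275}{137393} = - \frac{163536725}{137393} \approx -1190.3$)
$\frac{p{\left(-1097,\frac{372}{-263} \right)} + 1650369}{4736091} - t = \frac{\frac{372}{-263} + 1650369}{4736091} - - \frac{163536725}{137393} = \left(372 \left(- \frac{1}{263}\right) + 1650369\right) \frac{1}{4736091} + \frac{163536725}{137393} = \left(- \frac{372}{263} + 1650369\right) \frac{1}{4736091} + \frac{163536725}{137393} = \frac{434046675}{263} \cdot \frac{1}{4736091} + \frac{163536725}{137393} = \frac{144682225}{415197311} + \frac{163536725}{137393} = \frac{67919886794685900}{57045204150223}$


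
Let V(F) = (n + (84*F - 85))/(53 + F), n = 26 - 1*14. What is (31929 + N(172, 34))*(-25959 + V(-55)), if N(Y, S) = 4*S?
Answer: -1514269625/2 ≈ -7.5713e+8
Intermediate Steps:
n = 12 (n = 26 - 14 = 12)
V(F) = (-73 + 84*F)/(53 + F) (V(F) = (12 + (84*F - 85))/(53 + F) = (12 + (-85 + 84*F))/(53 + F) = (-73 + 84*F)/(53 + F))
(31929 + N(172, 34))*(-25959 + V(-55)) = (31929 + 4*34)*(-25959 + (-73 + 84*(-55))/(53 - 55)) = (31929 + 136)*(-25959 + (-73 - 4620)/(-2)) = 32065*(-25959 - 1/2*(-4693)) = 32065*(-25959 + 4693/2) = 32065*(-47225/2) = -1514269625/2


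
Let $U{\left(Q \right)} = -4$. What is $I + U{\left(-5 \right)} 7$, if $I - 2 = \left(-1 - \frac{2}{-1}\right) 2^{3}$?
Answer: $-18$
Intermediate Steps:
$I = 10$ ($I = 2 + \left(-1 - \frac{2}{-1}\right) 2^{3} = 2 + \left(-1 - -2\right) 8 = 2 + \left(-1 + 2\right) 8 = 2 + 1 \cdot 8 = 2 + 8 = 10$)
$I + U{\left(-5 \right)} 7 = 10 - 28 = -18$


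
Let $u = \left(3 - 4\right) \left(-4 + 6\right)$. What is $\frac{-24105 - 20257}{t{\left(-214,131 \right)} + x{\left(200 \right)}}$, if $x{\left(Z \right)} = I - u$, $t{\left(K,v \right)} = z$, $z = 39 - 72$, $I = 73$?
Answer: $- \frac{22181}{21} \approx -1056.2$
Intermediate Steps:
$z = -33$ ($z = 39 - 72 = -33$)
$t{\left(K,v \right)} = -33$
$u = -2$ ($u = \left(-1\right) 2 = -2$)
$x{\left(Z \right)} = 75$ ($x{\left(Z \right)} = 73 - -2 = 73 + 2 = 75$)
$\frac{-24105 - 20257}{t{\left(-214,131 \right)} + x{\left(200 \right)}} = \frac{-24105 - 20257}{-33 + 75} = - \frac{44362}{42} = \left(-44362\right) \frac{1}{42} = - \frac{22181}{21}$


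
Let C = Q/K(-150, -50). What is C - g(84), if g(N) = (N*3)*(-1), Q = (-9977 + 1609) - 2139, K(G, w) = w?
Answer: 23107/50 ≈ 462.14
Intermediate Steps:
Q = -10507 (Q = -8368 - 2139 = -10507)
C = 10507/50 (C = -10507/(-50) = -10507*(-1/50) = 10507/50 ≈ 210.14)
g(N) = -3*N (g(N) = (3*N)*(-1) = -3*N)
C - g(84) = 10507/50 - (-3)*84 = 10507/50 - 1*(-252) = 10507/50 + 252 = 23107/50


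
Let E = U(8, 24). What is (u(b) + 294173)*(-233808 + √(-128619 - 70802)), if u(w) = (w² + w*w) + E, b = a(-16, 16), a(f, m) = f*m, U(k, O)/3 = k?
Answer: -99431294352 + 425269*I*√199421 ≈ -9.9431e+10 + 1.8991e+8*I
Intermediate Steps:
U(k, O) = 3*k
E = 24 (E = 3*8 = 24)
b = -256 (b = -16*16 = -256)
u(w) = 24 + 2*w² (u(w) = (w² + w*w) + 24 = (w² + w²) + 24 = 2*w² + 24 = 24 + 2*w²)
(u(b) + 294173)*(-233808 + √(-128619 - 70802)) = ((24 + 2*(-256)²) + 294173)*(-233808 + √(-128619 - 70802)) = ((24 + 2*65536) + 294173)*(-233808 + √(-199421)) = ((24 + 131072) + 294173)*(-233808 + I*√199421) = (131096 + 294173)*(-233808 + I*√199421) = 425269*(-233808 + I*√199421) = -99431294352 + 425269*I*√199421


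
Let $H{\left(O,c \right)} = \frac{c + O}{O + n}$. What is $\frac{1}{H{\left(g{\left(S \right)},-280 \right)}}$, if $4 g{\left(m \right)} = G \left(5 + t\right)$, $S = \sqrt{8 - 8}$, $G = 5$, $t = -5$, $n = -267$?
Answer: $\frac{267}{280} \approx 0.95357$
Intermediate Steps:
$S = 0$ ($S = \sqrt{0} = 0$)
$g{\left(m \right)} = 0$ ($g{\left(m \right)} = \frac{5 \left(5 - 5\right)}{4} = \frac{5 \cdot 0}{4} = \frac{1}{4} \cdot 0 = 0$)
$H{\left(O,c \right)} = \frac{O + c}{-267 + O}$ ($H{\left(O,c \right)} = \frac{c + O}{O - 267} = \frac{O + c}{-267 + O}$)
$\frac{1}{H{\left(g{\left(S \right)},-280 \right)}} = \frac{1}{\frac{1}{-267 + 0} \left(0 - 280\right)} = \frac{1}{\frac{1}{-267} \left(-280\right)} = \frac{1}{\left(- \frac{1}{267}\right) \left(-280\right)} = \frac{1}{\frac{280}{267}} = \frac{267}{280}$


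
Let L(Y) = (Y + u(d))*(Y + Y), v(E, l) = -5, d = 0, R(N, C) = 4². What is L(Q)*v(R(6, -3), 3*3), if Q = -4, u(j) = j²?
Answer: -160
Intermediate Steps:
R(N, C) = 16
L(Y) = 2*Y² (L(Y) = (Y + 0²)*(Y + Y) = (Y + 0)*(2*Y) = Y*(2*Y) = 2*Y²)
L(Q)*v(R(6, -3), 3*3) = (2*(-4)²)*(-5) = (2*16)*(-5) = 32*(-5) = -160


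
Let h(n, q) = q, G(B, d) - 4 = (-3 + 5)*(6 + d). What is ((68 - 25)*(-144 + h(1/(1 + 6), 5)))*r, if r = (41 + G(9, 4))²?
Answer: -25252825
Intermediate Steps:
G(B, d) = 16 + 2*d (G(B, d) = 4 + (-3 + 5)*(6 + d) = 4 + 2*(6 + d) = 4 + (12 + 2*d) = 16 + 2*d)
r = 4225 (r = (41 + (16 + 2*4))² = (41 + (16 + 8))² = (41 + 24)² = 65² = 4225)
((68 - 25)*(-144 + h(1/(1 + 6), 5)))*r = ((68 - 25)*(-144 + 5))*4225 = (43*(-139))*4225 = -5977*4225 = -25252825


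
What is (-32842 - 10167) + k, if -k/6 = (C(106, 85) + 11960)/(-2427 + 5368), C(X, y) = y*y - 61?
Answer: -126604213/2941 ≈ -43048.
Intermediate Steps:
C(X, y) = -61 + y**2 (C(X, y) = y**2 - 61 = -61 + y**2)
k = -114744/2941 (k = -6*((-61 + 85**2) + 11960)/(-2427 + 5368) = -6*((-61 + 7225) + 11960)/2941 = -6*(7164 + 11960)/2941 = -114744/2941 ≈ -39.015)
(-32842 - 10167) + k = (-32842 - 10167) - 114744/2941 = -43009 - 114744/2941 = -126604213/2941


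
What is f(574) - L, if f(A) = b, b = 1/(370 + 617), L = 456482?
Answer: -450547733/987 ≈ -4.5648e+5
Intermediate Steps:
b = 1/987 ≈ 0.0010132
f(A) = 1/987
f(574) - L = 1/987 - 1*456482 = 1/987 - 456482 = -450547733/987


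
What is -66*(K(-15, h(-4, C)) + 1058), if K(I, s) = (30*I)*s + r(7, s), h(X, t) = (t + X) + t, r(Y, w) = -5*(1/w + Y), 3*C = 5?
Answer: -87813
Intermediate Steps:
C = 5/3 (C = (⅓)*5 = 5/3 ≈ 1.6667)
r(Y, w) = -5*Y - 5/w (r(Y, w) = -5*(Y + 1/w) = -5*Y - 5/w)
h(X, t) = X + 2*t (h(X, t) = (X + t) + t = X + 2*t)
K(I, s) = -35 - 5/s + 30*I*s (K(I, s) = (30*I)*s + (-5*7 - 5/s) = 30*I*s + (-35 - 5/s) = -35 - 5/s + 30*I*s)
-66*(K(-15, h(-4, C)) + 1058) = -66*((-35 - 5/(-4 + 2*(5/3)) + 30*(-15)*(-4 + 2*(5/3))) + 1058) = -66*((-35 - 5/(-4 + 10/3) + 30*(-15)*(-4 + 10/3)) + 1058) = -66*((-35 - 5/(-⅔) + 30*(-15)*(-⅔)) + 1058) = -66*((-35 - 5*(-3/2) + 300) + 1058) = -66*((-35 + 15/2 + 300) + 1058) = -66*(545/2 + 1058) = -66*2661/2 = -87813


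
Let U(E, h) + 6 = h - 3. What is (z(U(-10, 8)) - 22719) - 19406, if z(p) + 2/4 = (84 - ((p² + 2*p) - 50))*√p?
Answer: -84251/2 + 135*I ≈ -42126.0 + 135.0*I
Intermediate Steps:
U(E, h) = -9 + h (U(E, h) = -6 + (h - 3) = -6 + (-3 + h) = -9 + h)
z(p) = -½ + √p*(134 - p² - 2*p) (z(p) = -½ + (84 - ((p² + 2*p) - 50))*√p = -½ + (84 - (-50 + p² + 2*p))*√p = -½ + (84 + (50 - p² - 2*p))*√p = -½ + (134 - p² - 2*p)*√p = -½ + √p*(134 - p² - 2*p))
(z(U(-10, 8)) - 22719) - 19406 = ((-½ - (-9 + 8)^(5/2) - 2*(-9 + 8)^(3/2) + 134*√(-9 + 8)) - 22719) - 19406 = ((-½ - (-1)^(5/2) - (-2)*I + 134*√(-1)) - 22719) - 19406 = ((-½ - I - (-2)*I + 134*I) - 22719) - 19406 = ((-½ - I + 2*I + 134*I) - 22719) - 19406 = ((-½ + 135*I) - 22719) - 19406 = (-45439/2 + 135*I) - 19406 = -84251/2 + 135*I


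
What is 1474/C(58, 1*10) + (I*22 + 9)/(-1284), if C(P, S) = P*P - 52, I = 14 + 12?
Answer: -1319/177192 ≈ -0.0074439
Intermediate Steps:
I = 26
C(P, S) = -52 + P² (C(P, S) = P² - 52 = -52 + P²)
1474/C(58, 1*10) + (I*22 + 9)/(-1284) = 1474/(-52 + 58²) + (26*22 + 9)/(-1284) = 1474/(-52 + 3364) + (572 + 9)*(-1/1284) = 1474/3312 + 581*(-1/1284) = 1474*(1/3312) - 581/1284 = 737/1656 - 581/1284 = -1319/177192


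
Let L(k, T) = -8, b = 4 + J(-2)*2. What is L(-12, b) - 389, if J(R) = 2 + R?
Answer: -397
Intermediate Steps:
b = 4 (b = 4 + (2 - 2)*2 = 4 + 0*2 = 4 + 0 = 4)
L(-12, b) - 389 = -8 - 389 = -397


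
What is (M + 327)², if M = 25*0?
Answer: 106929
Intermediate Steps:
M = 0
(M + 327)² = (0 + 327)² = 327² = 106929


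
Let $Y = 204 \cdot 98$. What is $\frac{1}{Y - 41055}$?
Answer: $- \frac{1}{21063} \approx -4.7477 \cdot 10^{-5}$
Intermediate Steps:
$Y = 19992$
$\frac{1}{Y - 41055} = \frac{1}{19992 - 41055} = \frac{1}{-21063} = - \frac{1}{21063}$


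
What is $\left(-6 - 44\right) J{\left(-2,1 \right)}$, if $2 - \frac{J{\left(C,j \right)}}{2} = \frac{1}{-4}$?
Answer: $-225$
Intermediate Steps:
$J{\left(C,j \right)} = \frac{9}{2}$ ($J{\left(C,j \right)} = 4 - \frac{2}{-4} = 4 - - \frac{1}{2} = 4 + \frac{1}{2} = \frac{9}{2}$)
$\left(-6 - 44\right) J{\left(-2,1 \right)} = \left(-6 - 44\right) \frac{9}{2} = \left(-50\right) \frac{9}{2} = -225$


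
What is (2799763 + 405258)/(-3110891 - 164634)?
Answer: -3205021/3275525 ≈ -0.97848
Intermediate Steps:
(2799763 + 405258)/(-3110891 - 164634) = 3205021/(-3275525) = 3205021*(-1/3275525) = -3205021/3275525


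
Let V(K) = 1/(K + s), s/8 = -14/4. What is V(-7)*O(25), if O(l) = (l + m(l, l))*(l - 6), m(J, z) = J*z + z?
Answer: -2565/7 ≈ -366.43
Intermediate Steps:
m(J, z) = z + J*z
s = -28 (s = 8*(-14/4) = 8*(-14*¼) = 8*(-7/2) = -28)
O(l) = (-6 + l)*(l + l*(1 + l)) (O(l) = (l + l*(1 + l))*(l - 6) = (l + l*(1 + l))*(-6 + l) = (-6 + l)*(l + l*(1 + l)))
V(K) = 1/(-28 + K) (V(K) = 1/(K - 28) = 1/(-28 + K))
V(-7)*O(25) = (25*(-12 + 25² - 4*25))/(-28 - 7) = (25*(-12 + 625 - 100))/(-35) = -5*513/7 = -1/35*12825 = -2565/7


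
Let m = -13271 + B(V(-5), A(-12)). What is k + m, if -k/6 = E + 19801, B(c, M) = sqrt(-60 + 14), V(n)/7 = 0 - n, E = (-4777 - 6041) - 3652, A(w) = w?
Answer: -45257 + I*sqrt(46) ≈ -45257.0 + 6.7823*I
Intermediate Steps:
E = -14470 (E = -10818 - 3652 = -14470)
V(n) = -7*n (V(n) = 7*(0 - n) = 7*(-n) = -7*n)
B(c, M) = I*sqrt(46) (B(c, M) = sqrt(-46) = I*sqrt(46))
m = -13271 + I*sqrt(46) ≈ -13271.0 + 6.7823*I
k = -31986 (k = -6*(-14470 + 19801) = -6*5331 = -31986)
k + m = -31986 + (-13271 + I*sqrt(46)) = -45257 + I*sqrt(46)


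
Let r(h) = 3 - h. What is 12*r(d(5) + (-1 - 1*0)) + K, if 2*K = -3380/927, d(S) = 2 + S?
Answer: -35062/927 ≈ -37.823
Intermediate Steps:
K = -1690/927 (K = (-3380/927)/2 = (-3380*1/927)/2 = (½)*(-3380/927) = -1690/927 ≈ -1.8231)
12*r(d(5) + (-1 - 1*0)) + K = 12*(3 - ((2 + 5) + (-1 - 1*0))) - 1690/927 = 12*(3 - (7 + (-1 + 0))) - 1690/927 = 12*(3 - (7 - 1)) - 1690/927 = 12*(3 - 1*6) - 1690/927 = 12*(3 - 6) - 1690/927 = 12*(-3) - 1690/927 = -36 - 1690/927 = -35062/927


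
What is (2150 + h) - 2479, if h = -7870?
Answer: -8199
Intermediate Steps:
(2150 + h) - 2479 = (2150 - 7870) - 2479 = -5720 - 2479 = -8199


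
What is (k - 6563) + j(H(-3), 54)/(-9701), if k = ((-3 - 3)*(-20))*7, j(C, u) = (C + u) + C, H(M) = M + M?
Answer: -55518865/9701 ≈ -5723.0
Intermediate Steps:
H(M) = 2*M
j(C, u) = u + 2*C
k = 840 (k = -6*(-20)*7 = 120*7 = 840)
(k - 6563) + j(H(-3), 54)/(-9701) = (840 - 6563) + (54 + 2*(2*(-3)))/(-9701) = -5723 + (54 + 2*(-6))*(-1/9701) = -5723 + (54 - 12)*(-1/9701) = -5723 + 42*(-1/9701) = -5723 - 42/9701 = -55518865/9701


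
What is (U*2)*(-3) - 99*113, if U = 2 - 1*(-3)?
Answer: -11217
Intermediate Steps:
U = 5 (U = 2 + 3 = 5)
(U*2)*(-3) - 99*113 = (5*2)*(-3) - 99*113 = 10*(-3) - 11187 = -30 - 11187 = -11217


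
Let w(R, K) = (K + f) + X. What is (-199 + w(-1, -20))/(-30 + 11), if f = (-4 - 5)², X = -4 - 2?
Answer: 144/19 ≈ 7.5789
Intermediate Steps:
X = -6
f = 81 (f = (-9)² = 81)
w(R, K) = 75 + K (w(R, K) = (K + 81) - 6 = (81 + K) - 6 = 75 + K)
(-199 + w(-1, -20))/(-30 + 11) = (-199 + (75 - 20))/(-30 + 11) = (-199 + 55)/(-19) = -144*(-1/19) = 144/19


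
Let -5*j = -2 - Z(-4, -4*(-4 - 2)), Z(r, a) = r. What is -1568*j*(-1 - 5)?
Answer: -18816/5 ≈ -3763.2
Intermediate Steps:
j = -⅖ (j = -(-2 - 1*(-4))/5 = -(-2 + 4)/5 = -⅕*2 = -⅖ ≈ -0.40000)
-1568*j*(-1 - 5) = -(-3136)*(-1 - 5)/5 = -(-3136)*(-6)/5 = -1568*12/5 = -18816/5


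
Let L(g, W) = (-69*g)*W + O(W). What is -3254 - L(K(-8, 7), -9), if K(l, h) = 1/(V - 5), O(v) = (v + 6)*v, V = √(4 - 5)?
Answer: -82201/26 + 621*I/26 ≈ -3161.6 + 23.885*I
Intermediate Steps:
V = I (V = √(-1) = I ≈ 1.0*I)
O(v) = v*(6 + v) (O(v) = (6 + v)*v = v*(6 + v))
K(l, h) = (-5 - I)/26 (K(l, h) = 1/(I - 5) = 1/(-5 + I) = (-5 - I)/26)
L(g, W) = W*(6 + W) - 69*W*g (L(g, W) = (-69*g)*W + W*(6 + W) = -69*W*g + W*(6 + W) = W*(6 + W) - 69*W*g)
-3254 - L(K(-8, 7), -9) = -3254 - (-9)*(6 - 9 - 69*(-5/26 - I/26)) = -3254 - (-9)*(6 - 9 + (345/26 + 69*I/26)) = -3254 - (-9)*(267/26 + 69*I/26) = -3254 - (-2403/26 - 621*I/26) = -3254 + (2403/26 + 621*I/26) = -82201/26 + 621*I/26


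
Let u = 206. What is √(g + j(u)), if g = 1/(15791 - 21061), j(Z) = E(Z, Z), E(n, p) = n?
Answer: √5721212130/5270 ≈ 14.353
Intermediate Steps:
j(Z) = Z
g = -1/5270 (g = 1/(-5270) = -1/5270 ≈ -0.00018975)
√(g + j(u)) = √(-1/5270 + 206) = √(1085619/5270) = √5721212130/5270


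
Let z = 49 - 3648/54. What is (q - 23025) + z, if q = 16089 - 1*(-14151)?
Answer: 64768/9 ≈ 7196.4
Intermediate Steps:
q = 30240 (q = 16089 + 14151 = 30240)
z = -167/9 (z = 49 - 3648/54 = 49 - 48*38/27 = 49 - 608/9 = -167/9 ≈ -18.556)
(q - 23025) + z = (30240 - 23025) - 167/9 = 7215 - 167/9 = 64768/9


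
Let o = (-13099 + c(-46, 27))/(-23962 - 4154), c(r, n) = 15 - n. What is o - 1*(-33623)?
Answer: 945357379/28116 ≈ 33623.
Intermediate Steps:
o = 13111/28116 (o = (-13099 + (15 - 1*27))/(-23962 - 4154) = (-13099 + (15 - 27))/(-28116) = (-13099 - 12)*(-1/28116) = -13111*(-1/28116) = 13111/28116 ≈ 0.46632)
o - 1*(-33623) = 13111/28116 - 1*(-33623) = 13111/28116 + 33623 = 945357379/28116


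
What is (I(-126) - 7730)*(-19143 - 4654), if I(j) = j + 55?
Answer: 185640397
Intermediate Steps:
I(j) = 55 + j
(I(-126) - 7730)*(-19143 - 4654) = ((55 - 126) - 7730)*(-19143 - 4654) = (-71 - 7730)*(-23797) = -7801*(-23797) = 185640397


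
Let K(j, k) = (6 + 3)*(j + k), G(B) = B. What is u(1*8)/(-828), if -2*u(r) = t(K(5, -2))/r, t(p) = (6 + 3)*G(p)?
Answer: 27/1472 ≈ 0.018342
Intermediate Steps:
K(j, k) = 9*j + 9*k (K(j, k) = 9*(j + k) = 9*j + 9*k)
t(p) = 9*p (t(p) = (6 + 3)*p = 9*p)
u(r) = -243/(2*r) (u(r) = -9*(9*5 + 9*(-2))/(2*r) = -9*(45 - 18)/(2*r) = -9*27/(2*r) = -243/(2*r))
u(1*8)/(-828) = -243/(2*(1*8))/(-828) = -243/2/8*(-1/828) = -243/2*⅛*(-1/828) = -243/16*(-1/828) = 27/1472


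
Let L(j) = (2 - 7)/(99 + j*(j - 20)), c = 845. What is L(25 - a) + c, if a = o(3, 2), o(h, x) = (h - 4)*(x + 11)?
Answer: 661630/783 ≈ 844.99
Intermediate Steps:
o(h, x) = (-4 + h)*(11 + x)
a = -13 (a = -44 - 4*2 + 11*3 + 3*2 = -44 - 8 + 33 + 6 = -13)
L(j) = -5/(99 + j*(-20 + j))
L(25 - a) + c = -5/(99 + (25 - 1*(-13))² - 20*(25 - 1*(-13))) + 845 = -5/(99 + (25 + 13)² - 20*(25 + 13)) + 845 = -5/(99 + 38² - 20*38) + 845 = -5/(99 + 1444 - 760) + 845 = -5/783 + 845 = 661630/783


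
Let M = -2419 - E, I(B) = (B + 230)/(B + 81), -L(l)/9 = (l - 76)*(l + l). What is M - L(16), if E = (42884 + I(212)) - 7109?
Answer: -16254324/293 ≈ -55476.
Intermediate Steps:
L(l) = -18*l*(-76 + l) (L(l) = -9*(l - 76)*(l + l) = -9*(-76 + l)*2*l = -18*l*(-76 + l))
I(B) = (230 + B)/(81 + B)
E = 10482517/293 (E = (42884 + (230 + 212)/(81 + 212)) - 7109 = (42884 + 442/293) - 7109 = 12565454/293 - 7109 = 10482517/293 ≈ 35777.)
M = -11191284/293 (M = -2419 - 1*10482517/293 = -2419 - 10482517/293 = -11191284/293 ≈ -38196.)
M - L(16) = -11191284/293 - 18*16*(76 - 1*16) = -11191284/293 - 18*16*(76 - 16) = -11191284/293 - 18*16*60 = -11191284/293 - 1*17280 = -11191284/293 - 17280 = -16254324/293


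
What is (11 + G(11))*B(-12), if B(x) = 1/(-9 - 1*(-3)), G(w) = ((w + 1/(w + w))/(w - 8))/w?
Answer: -2743/1452 ≈ -1.8891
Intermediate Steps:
G(w) = (w + 1/(2*w))/(w*(-8 + w)) (G(w) = ((w + 1/(2*w))/(-8 + w))/w = (w + 1/(2*w))/(w*(-8 + w)))
B(x) = -⅙ (B(x) = 1/(-9 + 3) = 1/(-6) = -⅙)
(11 + G(11))*B(-12) = (11 + (½ + 11²)/(11²*(-8 + 11)))*(-⅙) = (11 + (1/121)*(½ + 121)/3)*(-⅙) = (11 + (1/121)*(⅓)*(243/2))*(-⅙) = (11 + 81/242)*(-⅙) = (2743/242)*(-⅙) = -2743/1452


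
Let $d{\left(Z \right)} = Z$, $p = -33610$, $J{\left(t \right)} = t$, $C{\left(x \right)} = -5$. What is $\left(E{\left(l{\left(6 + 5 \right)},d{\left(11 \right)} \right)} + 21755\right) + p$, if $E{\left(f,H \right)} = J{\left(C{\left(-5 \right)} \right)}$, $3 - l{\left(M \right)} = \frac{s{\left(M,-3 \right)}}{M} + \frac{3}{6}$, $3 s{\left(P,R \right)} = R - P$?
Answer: $-11860$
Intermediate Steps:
$s{\left(P,R \right)} = - \frac{P}{3} + \frac{R}{3}$ ($s{\left(P,R \right)} = \frac{R - P}{3} = - \frac{P}{3} + \frac{R}{3}$)
$l{\left(M \right)} = \frac{5}{2} - \frac{-1 - \frac{M}{3}}{M}$ ($l{\left(M \right)} = 3 - \left(\frac{- \frac{M}{3} + \frac{1}{3} \left(-3\right)}{M} + \frac{3}{6}\right) = 3 - \left(\frac{- \frac{M}{3} - 1}{M} + 3 \cdot \frac{1}{6}\right) = 3 - \left(\frac{-1 - \frac{M}{3}}{M} + \frac{1}{2}\right) = 3 - \left(\frac{1}{2} + \frac{-1 - \frac{M}{3}}{M}\right) = \frac{5}{2} - \frac{-1 - \frac{M}{3}}{M}$)
$E{\left(f,H \right)} = -5$
$\left(E{\left(l{\left(6 + 5 \right)},d{\left(11 \right)} \right)} + 21755\right) + p = \left(-5 + 21755\right) - 33610 = 21750 - 33610 = -11860$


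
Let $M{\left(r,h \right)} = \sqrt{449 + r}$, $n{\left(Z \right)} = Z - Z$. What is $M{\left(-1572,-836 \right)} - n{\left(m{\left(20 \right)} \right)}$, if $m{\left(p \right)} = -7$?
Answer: $i \sqrt{1123} \approx 33.511 i$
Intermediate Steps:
$n{\left(Z \right)} = 0$
$M{\left(-1572,-836 \right)} - n{\left(m{\left(20 \right)} \right)} = \sqrt{449 - 1572} - 0 = \sqrt{-1123} + 0 = i \sqrt{1123} + 0 = i \sqrt{1123}$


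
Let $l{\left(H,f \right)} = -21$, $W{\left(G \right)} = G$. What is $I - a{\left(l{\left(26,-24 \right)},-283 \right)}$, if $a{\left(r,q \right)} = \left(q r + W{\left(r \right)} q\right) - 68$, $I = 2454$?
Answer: $-9364$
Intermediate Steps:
$a{\left(r,q \right)} = -68 + 2 q r$ ($a{\left(r,q \right)} = \left(q r + r q\right) - 68 = \left(q r + q r\right) - 68 = 2 q r - 68 = -68 + 2 q r$)
$I - a{\left(l{\left(26,-24 \right)},-283 \right)} = 2454 - \left(-68 + 2 \left(-283\right) \left(-21\right)\right) = 2454 - \left(-68 + 11886\right) = 2454 - 11818 = -9364$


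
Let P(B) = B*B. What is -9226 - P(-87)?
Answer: -16795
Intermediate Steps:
P(B) = B**2
-9226 - P(-87) = -9226 - 1*(-87)**2 = -9226 - 1*7569 = -9226 - 7569 = -16795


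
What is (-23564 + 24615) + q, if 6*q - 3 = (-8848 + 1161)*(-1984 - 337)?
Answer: 8923918/3 ≈ 2.9746e+6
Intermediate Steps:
q = 8920765/3 (q = 1/2 + ((-8848 + 1161)*(-1984 - 337))/6 = 1/2 + (-7687*(-2321))/6 = 1/2 + (1/6)*17841527 = 1/2 + 17841527/6 = 8920765/3 ≈ 2.9736e+6)
(-23564 + 24615) + q = (-23564 + 24615) + 8920765/3 = 1051 + 8920765/3 = 8923918/3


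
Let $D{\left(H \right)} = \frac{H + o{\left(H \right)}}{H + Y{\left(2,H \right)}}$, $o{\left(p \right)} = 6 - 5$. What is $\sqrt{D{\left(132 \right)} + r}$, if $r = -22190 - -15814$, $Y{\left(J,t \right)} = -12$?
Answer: $\frac{i \sqrt{22949610}}{60} \approx 79.843 i$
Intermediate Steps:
$r = -6376$ ($r = -22190 + 15814 = -6376$)
$o{\left(p \right)} = 1$ ($o{\left(p \right)} = 6 - 5 = 1$)
$D{\left(H \right)} = \frac{1 + H}{-12 + H}$ ($D{\left(H \right)} = \frac{H + 1}{H - 12} = \frac{1 + H}{-12 + H}$)
$\sqrt{D{\left(132 \right)} + r} = \sqrt{\frac{1 + 132}{-12 + 132} - 6376} = \sqrt{\frac{1}{120} \cdot 133 - 6376} = \sqrt{\frac{133}{120} - 6376} = \sqrt{- \frac{764987}{120}} = \frac{i \sqrt{22949610}}{60}$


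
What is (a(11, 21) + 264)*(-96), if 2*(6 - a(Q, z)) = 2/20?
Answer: -129576/5 ≈ -25915.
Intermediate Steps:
a(Q, z) = 119/20 (a(Q, z) = 6 - 1/20 = 119/20)
(a(11, 21) + 264)*(-96) = (119/20 + 264)*(-96) = (5399/20)*(-96) = -129576/5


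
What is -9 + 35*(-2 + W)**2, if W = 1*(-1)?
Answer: 306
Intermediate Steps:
W = -1
-9 + 35*(-2 + W)**2 = -9 + 35*(-2 - 1)**2 = -9 + 35*(-3)**2 = -9 + 35*9 = -9 + 315 = 306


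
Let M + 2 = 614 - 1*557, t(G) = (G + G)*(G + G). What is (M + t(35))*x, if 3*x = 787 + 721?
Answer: 7472140/3 ≈ 2.4907e+6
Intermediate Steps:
x = 1508/3 (x = (787 + 721)/3 = (⅓)*1508 = 1508/3 ≈ 502.67)
t(G) = 4*G² (t(G) = (2*G)*(2*G) = 4*G²)
M = 55 (M = -2 + (614 - 1*557) = -2 + (614 - 557) = -2 + 57 = 55)
(M + t(35))*x = (55 + 4*35²)*(1508/3) = (55 + 4*1225)*(1508/3) = (55 + 4900)*(1508/3) = 4955*(1508/3) = 7472140/3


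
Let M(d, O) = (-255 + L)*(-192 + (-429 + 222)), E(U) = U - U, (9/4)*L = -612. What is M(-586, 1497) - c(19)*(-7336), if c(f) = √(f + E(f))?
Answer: 210273 + 7336*√19 ≈ 2.4225e+5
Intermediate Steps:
L = -272 (L = (4/9)*(-612) = -272)
E(U) = 0
c(f) = √f (c(f) = √(f + 0) = √f)
M(d, O) = 210273 (M(d, O) = (-255 - 272)*(-192 + (-429 + 222)) = -527*(-192 - 207) = -527*(-399) = 210273)
M(-586, 1497) - c(19)*(-7336) = 210273 - √19*(-7336) = 210273 - (-7336)*√19 = 210273 + 7336*√19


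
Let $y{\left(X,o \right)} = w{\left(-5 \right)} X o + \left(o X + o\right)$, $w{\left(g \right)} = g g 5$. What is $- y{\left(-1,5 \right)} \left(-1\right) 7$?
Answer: $-4375$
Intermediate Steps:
$w{\left(g \right)} = 5 g^{2}$ ($w{\left(g \right)} = g^{2} \cdot 5 = 5 g^{2}$)
$y{\left(X,o \right)} = o + 126 X o$ ($y{\left(X,o \right)} = 5 \left(-5\right)^{2} X o + \left(o X + o\right) = 5 \cdot 25 X o + \left(X o + o\right) = 125 X o + \left(o + X o\right) = o + 126 X o$)
$- y{\left(-1,5 \right)} \left(-1\right) 7 = - 5 \left(1 + 126 \left(-1\right)\right) \left(-1\right) 7 = - 5 \left(1 - 126\right) \left(-1\right) 7 = - 5 \left(-125\right) \left(-1\right) 7 = - \left(-625\right) \left(-1\right) 7 = - 625 \cdot 7 = \left(-1\right) 4375 = -4375$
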